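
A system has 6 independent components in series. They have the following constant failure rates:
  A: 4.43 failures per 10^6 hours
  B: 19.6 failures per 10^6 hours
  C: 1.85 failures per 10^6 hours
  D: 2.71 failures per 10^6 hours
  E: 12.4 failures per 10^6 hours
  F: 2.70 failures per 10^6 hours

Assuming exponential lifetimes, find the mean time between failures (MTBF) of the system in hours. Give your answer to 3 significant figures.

22900

Series of exponential components: λ_sys = Σ λ_i
λ_sys = 0.00000443 + 0.0000196 + 0.00000185 + 0.00000271 + 0.0000124 + 0.00000270 = 4.3690e-05 /h
MTBF = 1 / λ_sys = 22900 h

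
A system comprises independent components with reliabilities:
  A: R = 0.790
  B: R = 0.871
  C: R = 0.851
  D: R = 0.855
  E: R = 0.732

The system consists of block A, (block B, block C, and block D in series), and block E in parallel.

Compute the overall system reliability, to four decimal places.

0.9794

Series (B, C, and D): 0.871000 × 0.851000 × 0.855000 = 0.633744
Parallel (A, [0.633744], and E): 1 − (1 − 0.790000)(1 − 0.633744)(1 − 0.732000) = 0.9794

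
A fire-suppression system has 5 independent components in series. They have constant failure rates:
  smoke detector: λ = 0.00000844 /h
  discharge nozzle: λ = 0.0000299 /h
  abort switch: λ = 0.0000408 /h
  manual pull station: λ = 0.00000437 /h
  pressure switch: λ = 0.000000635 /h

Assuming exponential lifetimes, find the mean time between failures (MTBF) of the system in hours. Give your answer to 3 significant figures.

11900

Series of exponential components: λ_sys = Σ λ_i
λ_sys = 0.00000844 + 0.0000299 + 0.0000408 + 0.00000437 + 0.000000635 = 8.4145e-05 /h
MTBF = 1 / λ_sys = 11900 h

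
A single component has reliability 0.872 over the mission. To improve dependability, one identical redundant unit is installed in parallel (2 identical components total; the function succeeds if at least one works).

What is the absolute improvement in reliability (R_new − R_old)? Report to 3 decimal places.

R_before = 0.872
R_after = 1 − (1 − 0.872)^2 = 0.984
ΔR = 0.984 − 0.872 = 0.112

0.112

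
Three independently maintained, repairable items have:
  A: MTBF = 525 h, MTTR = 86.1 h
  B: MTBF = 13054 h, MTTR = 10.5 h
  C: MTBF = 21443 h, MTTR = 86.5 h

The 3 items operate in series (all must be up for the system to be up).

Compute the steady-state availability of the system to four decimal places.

A(A) = MTBF/(MTBF+MTTR) = 525/(525+86.1) = 0.859107
A(B) = MTBF/(MTBF+MTTR) = 13054/(13054+10.5) = 0.999196
A(C) = MTBF/(MTBF+MTTR) = 21443/(21443+86.5) = 0.995982
Series availability: 0.859107 × 0.999196 × 0.995982 = 0.8550

0.8550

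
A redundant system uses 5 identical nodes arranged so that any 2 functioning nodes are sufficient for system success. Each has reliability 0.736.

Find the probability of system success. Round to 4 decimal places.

R = Σ_{i=2}^{5} C(5,i) p^i (1−p)^{5−i} with p = 0.736
C(5,2)·0.736^2·0.264^3 = 0.099671
C(5,3)·0.736^3·0.264^2 = 0.277870
C(5,4)·0.736^4·0.264^1 = 0.387334
C(5,5)·0.736^5·0.264^0 = 0.215968
Sum = 0.9808

0.9808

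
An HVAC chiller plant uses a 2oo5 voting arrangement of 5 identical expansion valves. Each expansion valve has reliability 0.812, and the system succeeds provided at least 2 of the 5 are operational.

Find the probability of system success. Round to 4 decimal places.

0.9947

R = Σ_{i=2}^{5} C(5,i) p^i (1−p)^{5−i} with p = 0.812
C(5,2)·0.812^2·0.188^3 = 0.043811
C(5,3)·0.812^3·0.188^2 = 0.189227
C(5,4)·0.812^4·0.188^1 = 0.408650
C(5,5)·0.812^5·0.188^0 = 0.353004
Sum = 0.9947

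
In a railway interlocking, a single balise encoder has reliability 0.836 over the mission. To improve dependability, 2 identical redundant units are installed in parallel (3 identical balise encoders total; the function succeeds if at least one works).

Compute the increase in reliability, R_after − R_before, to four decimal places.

0.1596

R_before = 0.836
R_after = 1 − (1 − 0.836)^3 = 0.9956
ΔR = 0.9956 − 0.836 = 0.1596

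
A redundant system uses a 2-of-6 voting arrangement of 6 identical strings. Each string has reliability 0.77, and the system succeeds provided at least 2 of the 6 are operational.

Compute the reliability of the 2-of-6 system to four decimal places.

0.9969

R = Σ_{i=2}^{6} C(6,i) p^i (1−p)^{6−i} with p = 0.77
C(6,2)·0.77^2·0.23^4 = 0.024888
C(6,3)·0.77^3·0.23^3 = 0.111093
C(6,4)·0.77^4·0.23^2 = 0.278939
C(6,5)·0.77^5·0.23^1 = 0.373536
C(6,6)·0.77^6·0.23^0 = 0.208422
Sum = 0.9969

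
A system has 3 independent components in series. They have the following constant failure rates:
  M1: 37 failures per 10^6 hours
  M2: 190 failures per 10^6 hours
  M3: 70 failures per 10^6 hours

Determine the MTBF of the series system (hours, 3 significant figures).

Series of exponential components: λ_sys = Σ λ_i
λ_sys = 0.000037 + 0.00019 + 0.000070 = 2.9700e-04 /h
MTBF = 1 / λ_sys = 3370 h

3370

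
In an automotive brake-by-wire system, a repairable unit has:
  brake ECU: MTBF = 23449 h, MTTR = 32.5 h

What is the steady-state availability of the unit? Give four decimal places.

A(brake ECU) = MTBF/(MTBF+MTTR) = 23449/(23449+32.5) = 0.9986

0.9986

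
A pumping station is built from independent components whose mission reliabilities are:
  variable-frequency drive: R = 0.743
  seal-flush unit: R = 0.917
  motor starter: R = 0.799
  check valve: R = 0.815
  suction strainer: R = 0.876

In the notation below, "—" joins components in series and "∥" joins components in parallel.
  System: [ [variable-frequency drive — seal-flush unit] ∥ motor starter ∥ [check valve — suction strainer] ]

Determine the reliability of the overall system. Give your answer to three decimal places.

Series (variable-frequency drive and seal-flush unit): 0.74300 × 0.91700 = 0.68133
Series (check valve and suction strainer): 0.81500 × 0.87600 = 0.71394
Parallel ([0.68133], motor starter, and [0.71394]): 1 − (1 − 0.68133)(1 − 0.79900)(1 − 0.71394) = 0.982

0.982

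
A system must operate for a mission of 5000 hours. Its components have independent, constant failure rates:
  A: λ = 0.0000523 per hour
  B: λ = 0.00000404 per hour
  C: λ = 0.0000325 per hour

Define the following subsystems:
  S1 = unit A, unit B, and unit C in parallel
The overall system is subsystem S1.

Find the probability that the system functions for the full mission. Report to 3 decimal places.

R(A) = exp(−0.0000523 × 5000) = 0.76990
R(B) = exp(−0.00000404 × 5000) = 0.98000
R(C) = exp(−0.0000325 × 5000) = 0.85002
Parallel (A, B, and C): 1 − (1 − 0.76990)(1 − 0.98000)(1 − 0.85002) = 0.999

0.999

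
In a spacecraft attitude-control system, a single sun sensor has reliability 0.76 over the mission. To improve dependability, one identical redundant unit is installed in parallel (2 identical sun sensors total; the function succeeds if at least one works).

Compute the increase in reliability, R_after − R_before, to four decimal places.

R_before = 0.76
R_after = 1 − (1 − 0.76)^2 = 0.9424
ΔR = 0.9424 − 0.76 = 0.1824

0.1824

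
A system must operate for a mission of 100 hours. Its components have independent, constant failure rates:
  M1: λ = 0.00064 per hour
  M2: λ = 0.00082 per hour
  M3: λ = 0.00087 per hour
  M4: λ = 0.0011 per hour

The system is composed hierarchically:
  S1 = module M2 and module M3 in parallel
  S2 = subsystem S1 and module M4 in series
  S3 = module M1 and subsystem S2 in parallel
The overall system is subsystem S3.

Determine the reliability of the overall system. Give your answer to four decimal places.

0.9932

R(M1) = exp(−0.00064 × 100) = 0.938005
R(M2) = exp(−0.00082 × 100) = 0.921272
R(M3) = exp(−0.00087 × 100) = 0.916677
R(M4) = exp(−0.0011 × 100) = 0.895834
Parallel (M2 and M3): 1 − (1 − 0.921272)(1 − 0.916677) = 0.993440
Series ([0.993440] and M4): 0.993440 × 0.895834 = 0.889957
Parallel (M1 and [0.889957]): 1 − (1 − 0.938005)(1 − 0.889957) = 0.9932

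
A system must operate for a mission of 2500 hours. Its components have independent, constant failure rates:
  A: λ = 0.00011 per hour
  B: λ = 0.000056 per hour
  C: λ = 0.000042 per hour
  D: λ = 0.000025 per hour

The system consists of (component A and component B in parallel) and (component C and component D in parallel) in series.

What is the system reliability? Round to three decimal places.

0.963

R(A) = exp(−0.00011 × 2500) = 0.75957
R(B) = exp(−0.000056 × 2500) = 0.86936
R(C) = exp(−0.000042 × 2500) = 0.90032
R(D) = exp(−0.000025 × 2500) = 0.93941
Parallel (A and B): 1 − (1 − 0.75957)(1 − 0.86936) = 0.96859
Parallel (C and D): 1 − (1 − 0.90032)(1 − 0.93941) = 0.99396
Series ([0.96859] and [0.99396]): 0.96859 × 0.99396 = 0.963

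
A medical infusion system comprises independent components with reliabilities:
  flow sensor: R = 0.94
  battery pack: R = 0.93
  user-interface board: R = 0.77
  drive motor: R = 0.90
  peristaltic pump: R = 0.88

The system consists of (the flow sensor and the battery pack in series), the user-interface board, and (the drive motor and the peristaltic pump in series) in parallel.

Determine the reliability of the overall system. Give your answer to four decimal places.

Series (flow sensor and battery pack): 0.940000 × 0.930000 = 0.874200
Series (drive motor and peristaltic pump): 0.900000 × 0.880000 = 0.792000
Parallel ([0.874200], user-interface board, and [0.792000]): 1 − (1 − 0.874200)(1 − 0.770000)(1 − 0.792000) = 0.9940

0.9940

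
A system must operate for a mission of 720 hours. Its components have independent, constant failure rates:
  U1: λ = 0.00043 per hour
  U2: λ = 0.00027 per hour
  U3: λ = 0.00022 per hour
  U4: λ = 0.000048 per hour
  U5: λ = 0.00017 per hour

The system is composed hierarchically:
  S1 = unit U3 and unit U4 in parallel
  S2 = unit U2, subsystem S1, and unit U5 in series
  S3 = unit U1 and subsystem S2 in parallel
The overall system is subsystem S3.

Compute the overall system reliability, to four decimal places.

R(U1) = exp(−0.00043 × 720) = 0.733740
R(U2) = exp(−0.00027 × 720) = 0.823329
R(U3) = exp(−0.00022 × 720) = 0.853508
R(U4) = exp(−0.000048 × 720) = 0.966030
R(U5) = exp(−0.00017 × 720) = 0.884794
Parallel (U3 and U4): 1 − (1 − 0.853508)(1 − 0.966030) = 0.995024
Series (U2, [0.995024], and U5): 0.823329 × 0.995024 × 0.884794 = 0.724852
Parallel (U1 and [0.724852]): 1 − (1 − 0.733740)(1 − 0.724852) = 0.9267

0.9267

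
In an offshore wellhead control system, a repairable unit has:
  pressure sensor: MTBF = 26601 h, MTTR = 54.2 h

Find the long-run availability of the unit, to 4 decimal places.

0.9980

A(pressure sensor) = MTBF/(MTBF+MTTR) = 26601/(26601+54.2) = 0.9980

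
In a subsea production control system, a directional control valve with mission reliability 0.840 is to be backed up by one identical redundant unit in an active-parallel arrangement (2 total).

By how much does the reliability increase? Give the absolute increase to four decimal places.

R_before = 0.840
R_after = 1 − (1 − 0.840)^2 = 0.9744
ΔR = 0.9744 − 0.840 = 0.1344

0.1344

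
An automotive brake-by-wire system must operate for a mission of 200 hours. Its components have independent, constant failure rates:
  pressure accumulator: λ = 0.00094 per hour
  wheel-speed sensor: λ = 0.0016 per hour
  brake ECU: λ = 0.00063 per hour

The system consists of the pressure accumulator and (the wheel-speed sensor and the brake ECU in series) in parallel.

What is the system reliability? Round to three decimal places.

R(pressure accumulator) = exp(−0.00094 × 200) = 0.82861
R(wheel-speed sensor) = exp(−0.0016 × 200) = 0.72615
R(brake ECU) = exp(−0.00063 × 200) = 0.88161
Series (wheel-speed sensor and brake ECU): 0.72615 × 0.88161 = 0.64018
Parallel (pressure accumulator and [0.64018]): 1 − (1 − 0.82861)(1 − 0.64018) = 0.938

0.938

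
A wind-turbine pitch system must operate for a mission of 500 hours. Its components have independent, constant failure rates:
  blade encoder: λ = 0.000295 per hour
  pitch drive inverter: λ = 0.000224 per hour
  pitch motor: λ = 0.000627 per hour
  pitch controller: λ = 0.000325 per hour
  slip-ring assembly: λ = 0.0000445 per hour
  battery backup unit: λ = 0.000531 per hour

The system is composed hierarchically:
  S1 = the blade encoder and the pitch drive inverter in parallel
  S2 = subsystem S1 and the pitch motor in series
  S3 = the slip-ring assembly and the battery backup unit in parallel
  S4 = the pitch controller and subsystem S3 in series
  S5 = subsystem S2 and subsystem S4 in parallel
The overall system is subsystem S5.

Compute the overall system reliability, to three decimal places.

0.957

R(blade encoder) = exp(−0.000295 × 500) = 0.86286
R(pitch drive inverter) = exp(−0.000224 × 500) = 0.89404
R(pitch motor) = exp(−0.000627 × 500) = 0.73088
R(pitch controller) = exp(−0.000325 × 500) = 0.85002
R(slip-ring assembly) = exp(−0.0000445 × 500) = 0.97800
R(battery backup unit) = exp(−0.000531 × 500) = 0.76682
Parallel (blade encoder and pitch drive inverter): 1 − (1 − 0.86286)(1 − 0.89404) = 0.98547
Series ([0.98547] and pitch motor): 0.98547 × 0.73088 = 0.72026
Parallel (slip-ring assembly and battery backup unit): 1 − (1 − 0.97800)(1 − 0.76682) = 0.99487
Series (pitch controller and [0.99487]): 0.85002 × 0.99487 = 0.84566
Parallel ([0.72026] and [0.84566]): 1 − (1 − 0.72026)(1 − 0.84566) = 0.957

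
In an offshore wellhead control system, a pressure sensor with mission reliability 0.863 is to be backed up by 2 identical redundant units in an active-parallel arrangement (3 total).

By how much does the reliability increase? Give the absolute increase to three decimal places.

R_before = 0.863
R_after = 1 − (1 − 0.863)^3 = 0.997
ΔR = 0.997 − 0.863 = 0.134

0.134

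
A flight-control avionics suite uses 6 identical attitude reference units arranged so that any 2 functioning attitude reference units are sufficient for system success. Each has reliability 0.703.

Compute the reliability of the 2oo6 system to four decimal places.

R = Σ_{i=2}^{6} C(6,i) p^i (1−p)^{6−i} with p = 0.703
C(6,2)·0.703^2·0.297^4 = 0.057680
C(6,3)·0.703^3·0.297^3 = 0.182039
C(6,4)·0.703^4·0.297^2 = 0.323166
C(6,5)·0.703^5·0.297^1 = 0.305974
C(6,6)·0.703^6·0.297^0 = 0.120707
Sum = 0.9896

0.9896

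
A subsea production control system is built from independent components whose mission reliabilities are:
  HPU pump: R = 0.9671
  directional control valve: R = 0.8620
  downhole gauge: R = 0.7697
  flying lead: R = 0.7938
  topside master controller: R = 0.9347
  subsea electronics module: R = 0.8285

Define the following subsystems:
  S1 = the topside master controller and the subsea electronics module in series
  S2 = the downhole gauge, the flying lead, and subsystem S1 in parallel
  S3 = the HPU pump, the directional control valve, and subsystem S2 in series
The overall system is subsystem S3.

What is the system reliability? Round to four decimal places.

Series (topside master controller and subsea electronics module): 0.934700 × 0.828500 = 0.774399
Parallel (downhole gauge, flying lead, and [0.774399]): 1 − (1 − 0.769700)(1 − 0.793800)(1 − 0.774399) = 0.989287
Series (HPU pump, directional control valve, and [0.989287]): 0.967100 × 0.862000 × 0.989287 = 0.8247

0.8247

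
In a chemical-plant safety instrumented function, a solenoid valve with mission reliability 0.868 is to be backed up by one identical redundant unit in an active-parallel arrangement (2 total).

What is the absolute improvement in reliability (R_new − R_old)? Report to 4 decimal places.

0.1146

R_before = 0.868
R_after = 1 − (1 − 0.868)^2 = 0.9826
ΔR = 0.9826 − 0.868 = 0.1146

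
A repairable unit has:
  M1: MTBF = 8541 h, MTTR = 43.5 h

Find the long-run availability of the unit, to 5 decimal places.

A(M1) = MTBF/(MTBF+MTTR) = 8541/(8541+43.5) = 0.99493

0.99493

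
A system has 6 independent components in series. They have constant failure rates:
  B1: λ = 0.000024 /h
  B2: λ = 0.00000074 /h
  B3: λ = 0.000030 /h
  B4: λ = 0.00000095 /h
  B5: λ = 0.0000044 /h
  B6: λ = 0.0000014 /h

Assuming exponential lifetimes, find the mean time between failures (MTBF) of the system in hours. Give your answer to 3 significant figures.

16300

Series of exponential components: λ_sys = Σ λ_i
λ_sys = 0.000024 + 0.00000074 + 0.000030 + 0.00000095 + 0.0000044 + 0.0000014 = 6.1490e-05 /h
MTBF = 1 / λ_sys = 16300 h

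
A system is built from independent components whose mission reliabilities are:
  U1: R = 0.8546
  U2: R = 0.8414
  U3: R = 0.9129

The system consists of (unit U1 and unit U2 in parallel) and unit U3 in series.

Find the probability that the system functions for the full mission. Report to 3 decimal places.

0.892

Parallel (U1 and U2): 1 − (1 − 0.85460)(1 − 0.84140) = 0.97694
Series ([0.97694] and U3): 0.97694 × 0.91290 = 0.892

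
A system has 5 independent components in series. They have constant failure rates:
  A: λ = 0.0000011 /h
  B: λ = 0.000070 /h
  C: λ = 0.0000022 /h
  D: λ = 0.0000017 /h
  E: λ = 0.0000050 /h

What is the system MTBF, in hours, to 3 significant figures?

Series of exponential components: λ_sys = Σ λ_i
λ_sys = 0.0000011 + 0.000070 + 0.0000022 + 0.0000017 + 0.0000050 = 8.0000e-05 /h
MTBF = 1 / λ_sys = 12500 h

12500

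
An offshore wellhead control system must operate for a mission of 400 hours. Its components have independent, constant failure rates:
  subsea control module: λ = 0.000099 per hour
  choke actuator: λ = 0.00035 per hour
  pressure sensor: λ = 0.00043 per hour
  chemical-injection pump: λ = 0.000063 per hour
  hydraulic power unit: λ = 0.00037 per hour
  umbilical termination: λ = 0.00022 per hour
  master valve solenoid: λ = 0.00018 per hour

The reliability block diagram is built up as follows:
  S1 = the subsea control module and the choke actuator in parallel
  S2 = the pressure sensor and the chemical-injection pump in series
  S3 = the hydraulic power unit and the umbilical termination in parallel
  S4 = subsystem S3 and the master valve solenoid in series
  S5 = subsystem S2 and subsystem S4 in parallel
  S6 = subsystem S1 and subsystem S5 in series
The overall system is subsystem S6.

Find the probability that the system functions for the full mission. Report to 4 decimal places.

0.9806

R(subsea control module) = exp(−0.000099 × 400) = 0.961174
R(choke actuator) = exp(−0.00035 × 400) = 0.869358
R(pressure sensor) = exp(−0.00043 × 400) = 0.841979
R(chemical-injection pump) = exp(−0.000063 × 400) = 0.975115
R(hydraulic power unit) = exp(−0.00037 × 400) = 0.862431
R(umbilical termination) = exp(−0.00022 × 400) = 0.915761
R(master valve solenoid) = exp(−0.00018 × 400) = 0.930531
Parallel (subsea control module and choke actuator): 1 − (1 − 0.961174)(1 − 0.869358) = 0.994928
Series (pressure sensor and chemical-injection pump): 0.841979 × 0.975115 = 0.821026
Parallel (hydraulic power unit and umbilical termination): 1 − (1 − 0.862431)(1 − 0.915761) = 0.988411
Series ([0.988411] and master valve solenoid): 0.988411 × 0.930531 = 0.919747
Parallel ([0.821026] and [0.919747]): 1 − (1 − 0.821026)(1 − 0.919747) = 0.985637
Series ([0.994928] and [0.985637]): 0.994928 × 0.985637 = 0.9806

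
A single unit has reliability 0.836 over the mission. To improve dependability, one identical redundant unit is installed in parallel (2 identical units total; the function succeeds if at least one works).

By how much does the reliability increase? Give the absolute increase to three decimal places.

R_before = 0.836
R_after = 1 − (1 − 0.836)^2 = 0.973
ΔR = 0.973 − 0.836 = 0.137

0.137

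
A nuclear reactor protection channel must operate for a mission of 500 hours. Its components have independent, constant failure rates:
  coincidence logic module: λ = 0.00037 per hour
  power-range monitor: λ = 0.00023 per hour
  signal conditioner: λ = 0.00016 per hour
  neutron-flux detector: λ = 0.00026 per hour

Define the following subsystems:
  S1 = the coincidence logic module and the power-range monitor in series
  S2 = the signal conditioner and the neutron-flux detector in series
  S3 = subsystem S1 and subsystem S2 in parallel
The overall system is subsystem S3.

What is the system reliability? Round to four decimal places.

R(coincidence logic module) = exp(−0.00037 × 500) = 0.831104
R(power-range monitor) = exp(−0.00023 × 500) = 0.891366
R(signal conditioner) = exp(−0.00016 × 500) = 0.923116
R(neutron-flux detector) = exp(−0.00026 × 500) = 0.878095
Series (coincidence logic module and power-range monitor): 0.831104 × 0.891366 = 0.740818
Series (signal conditioner and neutron-flux detector): 0.923116 × 0.878095 = 0.810584
Parallel ([0.740818] and [0.810584]): 1 − (1 − 0.740818)(1 − 0.810584) = 0.9509

0.9509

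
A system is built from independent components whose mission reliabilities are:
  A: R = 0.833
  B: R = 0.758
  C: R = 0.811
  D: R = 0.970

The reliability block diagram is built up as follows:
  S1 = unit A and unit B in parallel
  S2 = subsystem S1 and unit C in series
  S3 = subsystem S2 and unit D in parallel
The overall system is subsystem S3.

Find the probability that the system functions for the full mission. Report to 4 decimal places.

0.9933

Parallel (A and B): 1 − (1 − 0.833000)(1 − 0.758000) = 0.959586
Series ([0.959586] and C): 0.959586 × 0.811000 = 0.778224
Parallel ([0.778224] and D): 1 − (1 − 0.778224)(1 − 0.970000) = 0.9933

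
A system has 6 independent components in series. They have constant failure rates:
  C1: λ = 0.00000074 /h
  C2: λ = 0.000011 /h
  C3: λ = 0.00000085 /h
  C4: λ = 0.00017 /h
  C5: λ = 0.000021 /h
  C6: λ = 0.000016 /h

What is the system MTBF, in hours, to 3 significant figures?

4550

Series of exponential components: λ_sys = Σ λ_i
λ_sys = 0.00000074 + 0.000011 + 0.00000085 + 0.00017 + 0.000021 + 0.000016 = 2.1959e-04 /h
MTBF = 1 / λ_sys = 4550 h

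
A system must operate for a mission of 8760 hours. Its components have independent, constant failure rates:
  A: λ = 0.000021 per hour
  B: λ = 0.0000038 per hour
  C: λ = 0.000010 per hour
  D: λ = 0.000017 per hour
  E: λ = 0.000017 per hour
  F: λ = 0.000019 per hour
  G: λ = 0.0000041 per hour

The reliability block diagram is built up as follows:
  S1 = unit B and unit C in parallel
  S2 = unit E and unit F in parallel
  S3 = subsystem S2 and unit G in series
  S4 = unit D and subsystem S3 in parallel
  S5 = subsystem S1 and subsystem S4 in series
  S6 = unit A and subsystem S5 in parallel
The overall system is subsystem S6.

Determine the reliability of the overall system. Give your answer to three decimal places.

R(A) = exp(−0.000021 × 8760) = 0.83197
R(B) = exp(−0.0000038 × 8760) = 0.96726
R(C) = exp(−0.000010 × 8760) = 0.91613
R(D) = exp(−0.000017 × 8760) = 0.86164
R(E) = exp(−0.000017 × 8760) = 0.86164
R(F) = exp(−0.000019 × 8760) = 0.84667
R(G) = exp(−0.0000041 × 8760) = 0.96472
Parallel (B and C): 1 − (1 − 0.96726)(1 − 0.91613) = 0.99725
Parallel (E and F): 1 − (1 − 0.86164)(1 − 0.84667) = 0.97879
Series ([0.97879] and G): 0.97879 × 0.96472 = 0.94426
Parallel (D and [0.94426]): 1 − (1 − 0.86164)(1 − 0.94426) = 0.99229
Series ([0.99725] and [0.99229]): 0.99725 × 0.99229 = 0.98956
Parallel (A and [0.98956]): 1 − (1 − 0.83197)(1 − 0.98956) = 0.998

0.998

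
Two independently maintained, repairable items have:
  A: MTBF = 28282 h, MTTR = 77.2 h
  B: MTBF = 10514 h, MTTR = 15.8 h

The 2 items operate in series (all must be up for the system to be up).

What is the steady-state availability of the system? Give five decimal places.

0.99578

A(A) = MTBF/(MTBF+MTTR) = 28282/(28282+77.2) = 0.997278
A(B) = MTBF/(MTBF+MTTR) = 10514/(10514+15.8) = 0.998499
Series availability: 0.997278 × 0.998499 = 0.99578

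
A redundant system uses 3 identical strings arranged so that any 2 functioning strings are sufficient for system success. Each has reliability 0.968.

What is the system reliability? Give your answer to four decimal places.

R = Σ_{i=2}^{3} C(3,i) p^i (1−p)^{3−i} with p = 0.968
C(3,2)·0.968^2·0.032^1 = 0.089954
C(3,3)·0.968^3·0.032^0 = 0.907039
Sum = 0.9970

0.9970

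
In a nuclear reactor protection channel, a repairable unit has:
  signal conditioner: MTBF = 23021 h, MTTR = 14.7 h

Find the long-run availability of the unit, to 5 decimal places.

0.99936

A(signal conditioner) = MTBF/(MTBF+MTTR) = 23021/(23021+14.7) = 0.99936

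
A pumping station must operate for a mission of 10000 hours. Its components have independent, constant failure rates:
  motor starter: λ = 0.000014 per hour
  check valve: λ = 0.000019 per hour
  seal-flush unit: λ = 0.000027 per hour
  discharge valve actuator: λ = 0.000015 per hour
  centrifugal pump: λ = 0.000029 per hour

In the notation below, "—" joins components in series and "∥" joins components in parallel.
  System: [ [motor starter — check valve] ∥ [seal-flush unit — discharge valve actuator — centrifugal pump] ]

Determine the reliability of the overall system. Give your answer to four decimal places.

R(motor starter) = exp(−0.000014 × 10000) = 0.869358
R(check valve) = exp(−0.000019 × 10000) = 0.826959
R(seal-flush unit) = exp(−0.000027 × 10000) = 0.763379
R(discharge valve actuator) = exp(−0.000015 × 10000) = 0.860708
R(centrifugal pump) = exp(−0.000029 × 10000) = 0.748264
Series (motor starter and check valve): 0.869358 × 0.826959 = 0.718923
Series (seal-flush unit, discharge valve actuator, and centrifugal pump): 0.763379 × 0.860708 × 0.748264 = 0.491644
Parallel ([0.718923] and [0.491644]): 1 − (1 − 0.718923)(1 − 0.491644) = 0.8571

0.8571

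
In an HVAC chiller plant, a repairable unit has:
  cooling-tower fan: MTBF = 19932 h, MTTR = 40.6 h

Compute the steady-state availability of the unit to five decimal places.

0.99797

A(cooling-tower fan) = MTBF/(MTBF+MTTR) = 19932/(19932+40.6) = 0.99797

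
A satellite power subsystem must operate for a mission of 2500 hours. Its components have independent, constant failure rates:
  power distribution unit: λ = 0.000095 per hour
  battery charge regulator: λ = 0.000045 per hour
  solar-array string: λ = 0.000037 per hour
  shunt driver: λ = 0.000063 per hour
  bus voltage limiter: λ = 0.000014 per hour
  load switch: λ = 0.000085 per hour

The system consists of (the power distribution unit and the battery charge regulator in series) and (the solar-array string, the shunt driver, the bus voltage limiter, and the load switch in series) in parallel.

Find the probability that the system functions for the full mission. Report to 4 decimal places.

0.8843

R(power distribution unit) = exp(−0.000095 × 2500) = 0.788597
R(battery charge regulator) = exp(−0.000045 × 2500) = 0.893597
R(solar-array string) = exp(−0.000037 × 2500) = 0.911649
R(shunt driver) = exp(−0.000063 × 2500) = 0.854277
R(bus voltage limiter) = exp(−0.000014 × 2500) = 0.965605
R(load switch) = exp(−0.000085 × 2500) = 0.808560
Series (power distribution unit and battery charge regulator): 0.788597 × 0.893597 = 0.704688
Series (solar-array string, shunt driver, bus voltage limiter, and load switch): 0.911649 × 0.854277 × 0.965605 × 0.808560 = 0.608048
Parallel ([0.704688] and [0.608048]): 1 − (1 − 0.704688)(1 − 0.608048) = 0.8843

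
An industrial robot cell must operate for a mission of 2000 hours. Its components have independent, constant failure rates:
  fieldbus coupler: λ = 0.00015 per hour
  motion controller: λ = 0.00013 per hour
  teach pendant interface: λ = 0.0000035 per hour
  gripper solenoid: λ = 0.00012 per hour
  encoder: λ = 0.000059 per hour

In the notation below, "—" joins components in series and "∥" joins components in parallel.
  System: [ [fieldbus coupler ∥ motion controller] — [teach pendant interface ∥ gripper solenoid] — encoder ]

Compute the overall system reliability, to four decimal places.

0.8347

R(fieldbus coupler) = exp(−0.00015 × 2000) = 0.740818
R(motion controller) = exp(−0.00013 × 2000) = 0.771052
R(teach pendant interface) = exp(−0.0000035 × 2000) = 0.993024
R(gripper solenoid) = exp(−0.00012 × 2000) = 0.786628
R(encoder) = exp(−0.000059 × 2000) = 0.888696
Parallel (fieldbus coupler and motion controller): 1 − (1 − 0.740818)(1 − 0.771052) = 0.940661
Parallel (teach pendant interface and gripper solenoid): 1 − (1 − 0.993024)(1 − 0.786628) = 0.998512
Series ([0.940661], [0.998512], and encoder): 0.940661 × 0.998512 × 0.888696 = 0.8347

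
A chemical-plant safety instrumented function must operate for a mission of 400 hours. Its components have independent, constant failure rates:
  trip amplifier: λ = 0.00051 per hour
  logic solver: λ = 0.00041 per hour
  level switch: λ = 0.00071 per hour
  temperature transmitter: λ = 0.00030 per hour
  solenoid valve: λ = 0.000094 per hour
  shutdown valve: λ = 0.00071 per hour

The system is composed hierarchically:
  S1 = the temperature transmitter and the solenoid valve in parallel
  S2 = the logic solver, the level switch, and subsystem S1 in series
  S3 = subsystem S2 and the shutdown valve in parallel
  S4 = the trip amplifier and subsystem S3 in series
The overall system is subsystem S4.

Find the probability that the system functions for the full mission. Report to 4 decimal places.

R(trip amplifier) = exp(−0.00051 × 400) = 0.815462
R(logic solver) = exp(−0.00041 × 400) = 0.848742
R(level switch) = exp(−0.00071 × 400) = 0.752767
R(temperature transmitter) = exp(−0.00030 × 400) = 0.886920
R(solenoid valve) = exp(−0.000094 × 400) = 0.963098
R(shutdown valve) = exp(−0.00071 × 400) = 0.752767
Parallel (temperature transmitter and solenoid valve): 1 − (1 − 0.886920)(1 − 0.963098) = 0.995827
Series (logic solver, level switch, and [0.995827]): 0.848742 × 0.752767 × 0.995827 = 0.636239
Parallel ([0.636239] and shutdown valve): 1 − (1 − 0.636239)(1 − 0.752767) = 0.910066
Series (trip amplifier and [0.910066]): 0.815462 × 0.910066 = 0.7421

0.7421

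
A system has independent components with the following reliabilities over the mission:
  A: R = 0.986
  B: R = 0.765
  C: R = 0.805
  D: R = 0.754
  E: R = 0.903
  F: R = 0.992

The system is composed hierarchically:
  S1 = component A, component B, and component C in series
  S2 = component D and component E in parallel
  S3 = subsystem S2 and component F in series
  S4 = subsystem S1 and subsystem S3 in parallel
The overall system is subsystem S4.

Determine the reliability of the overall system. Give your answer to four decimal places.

0.9876

Series (A, B, and C): 0.986000 × 0.765000 × 0.805000 = 0.607203
Parallel (D and E): 1 − (1 − 0.754000)(1 − 0.903000) = 0.976138
Series ([0.976138] and F): 0.976138 × 0.992000 = 0.968329
Parallel ([0.607203] and [0.968329]): 1 − (1 − 0.607203)(1 − 0.968329) = 0.9876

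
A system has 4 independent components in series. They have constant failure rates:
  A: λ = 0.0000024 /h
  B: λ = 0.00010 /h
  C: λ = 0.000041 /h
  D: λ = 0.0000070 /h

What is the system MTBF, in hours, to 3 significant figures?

Series of exponential components: λ_sys = Σ λ_i
λ_sys = 0.0000024 + 0.00010 + 0.000041 + 0.0000070 = 1.5040e-04 /h
MTBF = 1 / λ_sys = 6650 h

6650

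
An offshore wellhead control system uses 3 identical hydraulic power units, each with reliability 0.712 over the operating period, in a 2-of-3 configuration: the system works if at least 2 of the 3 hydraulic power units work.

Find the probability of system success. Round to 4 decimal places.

0.7989

R = Σ_{i=2}^{3} C(3,i) p^i (1−p)^{3−i} with p = 0.712
C(3,2)·0.712^2·0.288^1 = 0.438000
C(3,3)·0.712^3·0.288^0 = 0.360944
Sum = 0.7989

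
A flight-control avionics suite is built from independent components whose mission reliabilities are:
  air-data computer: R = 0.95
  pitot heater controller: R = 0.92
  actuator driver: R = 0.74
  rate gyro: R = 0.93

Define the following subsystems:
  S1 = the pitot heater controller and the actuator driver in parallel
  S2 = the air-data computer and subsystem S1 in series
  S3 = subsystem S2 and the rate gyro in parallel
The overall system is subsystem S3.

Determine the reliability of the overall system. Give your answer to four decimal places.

Parallel (pitot heater controller and actuator driver): 1 − (1 − 0.920000)(1 − 0.740000) = 0.979200
Series (air-data computer and [0.979200]): 0.950000 × 0.979200 = 0.930240
Parallel ([0.930240] and rate gyro): 1 − (1 − 0.930240)(1 − 0.930000) = 0.9951

0.9951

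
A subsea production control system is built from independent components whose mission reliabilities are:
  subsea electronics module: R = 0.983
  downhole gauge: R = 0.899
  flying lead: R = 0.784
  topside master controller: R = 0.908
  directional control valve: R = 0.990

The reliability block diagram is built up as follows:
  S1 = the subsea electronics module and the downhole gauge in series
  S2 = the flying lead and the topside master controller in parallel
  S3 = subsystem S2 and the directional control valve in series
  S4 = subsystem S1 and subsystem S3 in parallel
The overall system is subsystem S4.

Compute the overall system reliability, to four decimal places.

0.9965

Series (subsea electronics module and downhole gauge): 0.983000 × 0.899000 = 0.883717
Parallel (flying lead and topside master controller): 1 − (1 − 0.784000)(1 − 0.908000) = 0.980128
Series ([0.980128] and directional control valve): 0.980128 × 0.990000 = 0.970327
Parallel ([0.883717] and [0.970327]): 1 − (1 − 0.883717)(1 − 0.970327) = 0.9965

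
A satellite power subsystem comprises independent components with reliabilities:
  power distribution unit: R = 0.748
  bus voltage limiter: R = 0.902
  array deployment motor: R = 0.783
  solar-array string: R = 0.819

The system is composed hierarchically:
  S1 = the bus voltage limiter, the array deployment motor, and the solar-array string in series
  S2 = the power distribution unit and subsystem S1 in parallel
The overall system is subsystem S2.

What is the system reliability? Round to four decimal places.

0.8938

Series (bus voltage limiter, array deployment motor, and solar-array string): 0.902000 × 0.783000 × 0.819000 = 0.578432
Parallel (power distribution unit and [0.578432]): 1 − (1 − 0.748000)(1 − 0.578432) = 0.8938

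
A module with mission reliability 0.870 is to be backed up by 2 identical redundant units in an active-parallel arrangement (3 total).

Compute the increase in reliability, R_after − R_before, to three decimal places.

R_before = 0.870
R_after = 1 − (1 − 0.870)^3 = 0.998
ΔR = 0.998 − 0.870 = 0.128

0.128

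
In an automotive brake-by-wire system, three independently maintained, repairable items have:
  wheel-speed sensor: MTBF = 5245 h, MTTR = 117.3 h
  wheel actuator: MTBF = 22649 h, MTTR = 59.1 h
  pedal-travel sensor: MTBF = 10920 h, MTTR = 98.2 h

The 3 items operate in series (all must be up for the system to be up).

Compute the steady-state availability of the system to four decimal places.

0.9669

A(wheel-speed sensor) = MTBF/(MTBF+MTTR) = 5245/(5245+117.3) = 0.978125
A(wheel actuator) = MTBF/(MTBF+MTTR) = 22649/(22649+59.1) = 0.997397
A(pedal-travel sensor) = MTBF/(MTBF+MTTR) = 10920/(10920+98.2) = 0.991087
Series availability: 0.978125 × 0.997397 × 0.991087 = 0.9669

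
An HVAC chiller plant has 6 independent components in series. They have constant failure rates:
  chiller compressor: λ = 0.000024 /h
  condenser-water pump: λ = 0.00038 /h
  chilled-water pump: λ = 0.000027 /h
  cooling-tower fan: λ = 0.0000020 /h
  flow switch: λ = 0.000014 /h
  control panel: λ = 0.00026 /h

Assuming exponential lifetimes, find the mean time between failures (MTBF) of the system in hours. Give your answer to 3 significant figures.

Series of exponential components: λ_sys = Σ λ_i
λ_sys = 0.000024 + 0.00038 + 0.000027 + 0.0000020 + 0.000014 + 0.00026 = 7.0700e-04 /h
MTBF = 1 / λ_sys = 1410 h

1410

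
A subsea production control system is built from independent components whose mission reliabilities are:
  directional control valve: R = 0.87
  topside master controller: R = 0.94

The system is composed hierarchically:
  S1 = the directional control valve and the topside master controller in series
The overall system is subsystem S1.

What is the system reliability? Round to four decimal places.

Series (directional control valve and topside master controller): 0.870000 × 0.940000 = 0.8178

0.8178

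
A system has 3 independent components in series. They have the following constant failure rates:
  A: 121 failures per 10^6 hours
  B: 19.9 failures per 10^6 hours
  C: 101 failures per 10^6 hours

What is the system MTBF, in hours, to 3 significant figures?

4130

Series of exponential components: λ_sys = Σ λ_i
λ_sys = 0.000121 + 0.0000199 + 0.000101 = 2.4190e-04 /h
MTBF = 1 / λ_sys = 4130 h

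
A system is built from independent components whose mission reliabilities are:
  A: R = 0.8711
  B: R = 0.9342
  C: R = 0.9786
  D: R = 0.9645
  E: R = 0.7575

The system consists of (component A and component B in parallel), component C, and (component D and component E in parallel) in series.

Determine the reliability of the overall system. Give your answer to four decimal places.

Parallel (A and B): 1 − (1 − 0.871100)(1 − 0.934200) = 0.991518
Parallel (D and E): 1 − (1 − 0.964500)(1 − 0.757500) = 0.991391
Series ([0.991518], C, and [0.991391]): 0.991518 × 0.978600 × 0.991391 = 0.9619

0.9619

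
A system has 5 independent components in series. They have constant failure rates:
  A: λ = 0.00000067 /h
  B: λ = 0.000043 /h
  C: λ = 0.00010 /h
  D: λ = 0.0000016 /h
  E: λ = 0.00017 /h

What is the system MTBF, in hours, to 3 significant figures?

3170

Series of exponential components: λ_sys = Σ λ_i
λ_sys = 0.00000067 + 0.000043 + 0.00010 + 0.0000016 + 0.00017 = 3.1527e-04 /h
MTBF = 1 / λ_sys = 3170 h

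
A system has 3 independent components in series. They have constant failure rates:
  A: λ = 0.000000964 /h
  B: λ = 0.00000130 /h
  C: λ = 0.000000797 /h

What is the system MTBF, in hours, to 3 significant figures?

Series of exponential components: λ_sys = Σ λ_i
λ_sys = 0.000000964 + 0.00000130 + 0.000000797 = 3.0610e-06 /h
MTBF = 1 / λ_sys = 327000 h

327000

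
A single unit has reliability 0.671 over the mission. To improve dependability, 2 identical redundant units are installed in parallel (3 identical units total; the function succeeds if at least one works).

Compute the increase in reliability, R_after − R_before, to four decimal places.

0.2934

R_before = 0.671
R_after = 1 − (1 − 0.671)^3 = 0.9644
ΔR = 0.9644 − 0.671 = 0.2934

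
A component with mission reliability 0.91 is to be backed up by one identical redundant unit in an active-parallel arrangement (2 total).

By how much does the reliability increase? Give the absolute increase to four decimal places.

R_before = 0.91
R_after = 1 − (1 − 0.91)^2 = 0.9919
ΔR = 0.9919 − 0.91 = 0.0819

0.0819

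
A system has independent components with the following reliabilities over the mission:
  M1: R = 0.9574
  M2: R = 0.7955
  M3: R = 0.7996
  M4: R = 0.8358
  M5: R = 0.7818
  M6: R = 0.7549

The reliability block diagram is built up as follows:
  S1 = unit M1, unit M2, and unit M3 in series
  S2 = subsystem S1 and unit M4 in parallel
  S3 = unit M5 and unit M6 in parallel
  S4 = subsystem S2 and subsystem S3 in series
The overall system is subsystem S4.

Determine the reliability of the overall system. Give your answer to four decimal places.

0.8857

Series (M1, M2, and M3): 0.957400 × 0.795500 × 0.799600 = 0.608985
Parallel ([0.608985] and M4): 1 − (1 − 0.608985)(1 − 0.835800) = 0.935795
Parallel (M5 and M6): 1 − (1 − 0.781800)(1 − 0.754900) = 0.946519
Series ([0.935795] and [0.946519]): 0.935795 × 0.946519 = 0.8857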